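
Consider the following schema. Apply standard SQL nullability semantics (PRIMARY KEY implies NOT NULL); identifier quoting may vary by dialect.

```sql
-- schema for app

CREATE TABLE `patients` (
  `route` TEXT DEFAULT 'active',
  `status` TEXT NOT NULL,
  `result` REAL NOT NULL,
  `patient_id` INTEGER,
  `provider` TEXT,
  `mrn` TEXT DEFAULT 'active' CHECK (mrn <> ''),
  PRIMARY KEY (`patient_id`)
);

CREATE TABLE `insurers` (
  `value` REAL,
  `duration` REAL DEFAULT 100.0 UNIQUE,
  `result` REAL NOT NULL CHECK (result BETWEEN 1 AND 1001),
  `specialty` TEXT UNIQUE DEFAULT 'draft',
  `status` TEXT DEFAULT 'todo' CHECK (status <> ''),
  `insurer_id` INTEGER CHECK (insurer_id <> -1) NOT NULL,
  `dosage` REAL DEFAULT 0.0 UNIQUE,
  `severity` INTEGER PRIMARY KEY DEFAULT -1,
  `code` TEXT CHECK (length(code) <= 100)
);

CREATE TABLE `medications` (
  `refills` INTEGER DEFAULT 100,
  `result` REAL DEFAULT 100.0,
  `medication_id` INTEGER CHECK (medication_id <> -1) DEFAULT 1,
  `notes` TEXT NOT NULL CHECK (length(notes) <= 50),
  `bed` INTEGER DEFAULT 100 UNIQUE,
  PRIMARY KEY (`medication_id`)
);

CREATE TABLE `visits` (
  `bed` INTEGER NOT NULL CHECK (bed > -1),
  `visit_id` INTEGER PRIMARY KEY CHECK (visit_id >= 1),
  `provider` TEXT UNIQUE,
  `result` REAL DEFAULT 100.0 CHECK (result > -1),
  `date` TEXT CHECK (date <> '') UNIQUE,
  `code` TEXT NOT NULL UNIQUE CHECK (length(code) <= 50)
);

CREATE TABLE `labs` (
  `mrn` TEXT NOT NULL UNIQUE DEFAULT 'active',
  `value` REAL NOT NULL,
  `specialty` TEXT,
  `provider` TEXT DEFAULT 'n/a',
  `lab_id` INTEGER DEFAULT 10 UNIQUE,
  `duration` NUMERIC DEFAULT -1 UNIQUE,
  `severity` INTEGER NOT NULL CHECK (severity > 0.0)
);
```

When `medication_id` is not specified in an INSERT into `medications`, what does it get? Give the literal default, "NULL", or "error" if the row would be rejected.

medication_id has an explicit DEFAULT 1.
When the column is omitted from an INSERT, that default is used.

1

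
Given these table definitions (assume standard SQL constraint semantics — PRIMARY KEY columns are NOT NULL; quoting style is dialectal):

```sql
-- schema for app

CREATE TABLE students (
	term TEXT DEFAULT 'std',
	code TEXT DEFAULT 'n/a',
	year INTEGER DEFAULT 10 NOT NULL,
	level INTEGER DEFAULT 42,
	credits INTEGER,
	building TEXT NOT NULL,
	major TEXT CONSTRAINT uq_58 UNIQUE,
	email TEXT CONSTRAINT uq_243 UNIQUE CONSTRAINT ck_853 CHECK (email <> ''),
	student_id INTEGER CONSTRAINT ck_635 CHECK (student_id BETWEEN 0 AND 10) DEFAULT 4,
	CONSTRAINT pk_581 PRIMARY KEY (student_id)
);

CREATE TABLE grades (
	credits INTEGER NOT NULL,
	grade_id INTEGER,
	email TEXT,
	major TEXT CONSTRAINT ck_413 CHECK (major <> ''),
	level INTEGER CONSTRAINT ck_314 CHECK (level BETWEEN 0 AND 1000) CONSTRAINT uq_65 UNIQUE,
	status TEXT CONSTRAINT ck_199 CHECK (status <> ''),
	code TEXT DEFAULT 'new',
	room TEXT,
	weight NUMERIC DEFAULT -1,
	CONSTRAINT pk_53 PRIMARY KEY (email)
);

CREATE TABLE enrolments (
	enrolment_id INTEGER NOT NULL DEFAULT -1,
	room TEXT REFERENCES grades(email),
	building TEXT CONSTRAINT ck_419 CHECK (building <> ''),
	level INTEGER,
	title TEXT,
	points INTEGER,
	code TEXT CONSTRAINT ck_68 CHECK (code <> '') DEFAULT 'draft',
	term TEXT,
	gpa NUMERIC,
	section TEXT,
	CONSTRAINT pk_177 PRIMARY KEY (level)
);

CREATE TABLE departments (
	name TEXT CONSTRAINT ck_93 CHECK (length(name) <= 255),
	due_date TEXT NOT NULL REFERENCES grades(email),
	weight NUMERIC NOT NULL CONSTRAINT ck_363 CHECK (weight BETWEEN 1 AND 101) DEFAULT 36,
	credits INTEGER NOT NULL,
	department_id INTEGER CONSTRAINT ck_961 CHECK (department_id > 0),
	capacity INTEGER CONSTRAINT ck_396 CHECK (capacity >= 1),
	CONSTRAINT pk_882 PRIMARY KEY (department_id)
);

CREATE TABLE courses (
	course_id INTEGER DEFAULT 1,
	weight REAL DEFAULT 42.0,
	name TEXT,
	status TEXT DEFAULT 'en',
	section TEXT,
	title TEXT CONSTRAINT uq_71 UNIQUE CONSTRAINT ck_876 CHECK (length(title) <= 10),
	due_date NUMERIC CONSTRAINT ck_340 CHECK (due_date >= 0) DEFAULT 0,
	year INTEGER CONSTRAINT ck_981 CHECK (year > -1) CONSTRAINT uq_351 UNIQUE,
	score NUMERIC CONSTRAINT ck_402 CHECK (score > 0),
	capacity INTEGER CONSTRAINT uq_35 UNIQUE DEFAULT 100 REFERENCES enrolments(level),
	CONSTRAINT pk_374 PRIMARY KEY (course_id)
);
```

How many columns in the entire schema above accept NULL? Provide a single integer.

students: 6 nullable (term, code, level, credits, major, email — PK (student_id) and explicit NOT NULL columns excluded).
grades: 7 nullable (grade_id, major, level, status, code, room, weight — PK (email) and explicit NOT NULL columns excluded).
enrolments: 8 nullable (room, building, title, points, code, term, gpa, section — PK (level) and explicit NOT NULL columns excluded).
departments: 2 nullable (name, capacity — PK (department_id) and explicit NOT NULL columns excluded).
courses: 9 nullable (weight, name, status, section, title, due_date, year, score, capacity — PK (course_id) and explicit NOT NULL columns excluded).
Total: 6 + 7 + 8 + 2 + 9 = 32.

32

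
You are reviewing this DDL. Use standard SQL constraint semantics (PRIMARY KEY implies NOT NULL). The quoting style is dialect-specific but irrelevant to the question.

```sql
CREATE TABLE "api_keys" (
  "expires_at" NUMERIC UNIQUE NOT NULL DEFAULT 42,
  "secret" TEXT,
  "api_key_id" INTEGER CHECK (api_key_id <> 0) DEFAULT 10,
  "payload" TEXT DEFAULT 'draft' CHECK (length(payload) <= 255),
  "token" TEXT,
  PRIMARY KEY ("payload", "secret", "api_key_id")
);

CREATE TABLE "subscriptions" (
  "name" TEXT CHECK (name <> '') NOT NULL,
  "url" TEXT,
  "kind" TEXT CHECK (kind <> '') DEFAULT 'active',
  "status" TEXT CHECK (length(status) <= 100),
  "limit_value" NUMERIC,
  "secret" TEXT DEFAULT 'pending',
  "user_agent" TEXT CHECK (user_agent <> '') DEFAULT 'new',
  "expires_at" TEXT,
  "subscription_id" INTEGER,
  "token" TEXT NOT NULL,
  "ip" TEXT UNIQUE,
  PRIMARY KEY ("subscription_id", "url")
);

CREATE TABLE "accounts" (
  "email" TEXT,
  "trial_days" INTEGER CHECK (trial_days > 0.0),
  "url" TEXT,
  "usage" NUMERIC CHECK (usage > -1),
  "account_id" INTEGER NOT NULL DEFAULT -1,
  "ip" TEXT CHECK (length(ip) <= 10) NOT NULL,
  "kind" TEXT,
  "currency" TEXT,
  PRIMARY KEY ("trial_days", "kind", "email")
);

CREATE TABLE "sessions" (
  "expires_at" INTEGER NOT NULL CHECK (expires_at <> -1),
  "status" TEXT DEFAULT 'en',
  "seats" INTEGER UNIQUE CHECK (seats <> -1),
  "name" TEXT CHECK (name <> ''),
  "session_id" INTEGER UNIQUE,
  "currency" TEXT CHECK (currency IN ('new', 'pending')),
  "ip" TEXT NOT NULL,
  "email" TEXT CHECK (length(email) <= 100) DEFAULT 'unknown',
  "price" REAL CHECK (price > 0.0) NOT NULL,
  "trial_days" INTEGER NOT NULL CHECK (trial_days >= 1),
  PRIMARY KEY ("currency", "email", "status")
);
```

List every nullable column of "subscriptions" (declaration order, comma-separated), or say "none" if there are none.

kind, status, limit_value, secret, user_agent, expires_at, ip

- name: declared NOT NULL → not nullable.
- url: part of the PRIMARY KEY, which implies NOT NULL → not nullable.
- kind: CHECK does not forbid NULL (a CHECK constraint passes when its expression is NULL) → nullable.
- status: CHECK does not forbid NULL (a CHECK constraint passes when its expression is NULL) → nullable.
- limit_value: no NOT NULL constraint applies → nullable.
- secret: DEFAULT only fills an omitted column; an explicit NULL is still allowed → nullable.
- user_agent: CHECK does not forbid NULL (a CHECK constraint passes when its expression is NULL) → nullable.
- expires_at: no NOT NULL constraint applies → nullable.
- subscription_id: part of the PRIMARY KEY, which implies NOT NULL → not nullable.
- token: declared NOT NULL → not nullable.
- ip: UNIQUE does not imply NOT NULL → nullable.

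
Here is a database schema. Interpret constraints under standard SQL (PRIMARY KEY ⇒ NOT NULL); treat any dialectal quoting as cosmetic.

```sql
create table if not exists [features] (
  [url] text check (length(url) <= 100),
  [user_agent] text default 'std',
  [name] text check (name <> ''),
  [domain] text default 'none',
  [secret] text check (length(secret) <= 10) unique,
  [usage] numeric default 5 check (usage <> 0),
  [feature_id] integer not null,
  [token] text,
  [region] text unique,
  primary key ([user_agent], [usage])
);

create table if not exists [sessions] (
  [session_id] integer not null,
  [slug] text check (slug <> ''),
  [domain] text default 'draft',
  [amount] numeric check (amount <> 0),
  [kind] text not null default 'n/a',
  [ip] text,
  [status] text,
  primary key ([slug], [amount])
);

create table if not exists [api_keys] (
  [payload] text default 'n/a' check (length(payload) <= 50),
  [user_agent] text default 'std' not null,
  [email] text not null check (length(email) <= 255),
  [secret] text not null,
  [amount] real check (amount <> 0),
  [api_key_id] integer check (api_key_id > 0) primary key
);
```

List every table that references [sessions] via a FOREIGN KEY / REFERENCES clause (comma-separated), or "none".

No REFERENCES clause anywhere in the schema names sessions.

none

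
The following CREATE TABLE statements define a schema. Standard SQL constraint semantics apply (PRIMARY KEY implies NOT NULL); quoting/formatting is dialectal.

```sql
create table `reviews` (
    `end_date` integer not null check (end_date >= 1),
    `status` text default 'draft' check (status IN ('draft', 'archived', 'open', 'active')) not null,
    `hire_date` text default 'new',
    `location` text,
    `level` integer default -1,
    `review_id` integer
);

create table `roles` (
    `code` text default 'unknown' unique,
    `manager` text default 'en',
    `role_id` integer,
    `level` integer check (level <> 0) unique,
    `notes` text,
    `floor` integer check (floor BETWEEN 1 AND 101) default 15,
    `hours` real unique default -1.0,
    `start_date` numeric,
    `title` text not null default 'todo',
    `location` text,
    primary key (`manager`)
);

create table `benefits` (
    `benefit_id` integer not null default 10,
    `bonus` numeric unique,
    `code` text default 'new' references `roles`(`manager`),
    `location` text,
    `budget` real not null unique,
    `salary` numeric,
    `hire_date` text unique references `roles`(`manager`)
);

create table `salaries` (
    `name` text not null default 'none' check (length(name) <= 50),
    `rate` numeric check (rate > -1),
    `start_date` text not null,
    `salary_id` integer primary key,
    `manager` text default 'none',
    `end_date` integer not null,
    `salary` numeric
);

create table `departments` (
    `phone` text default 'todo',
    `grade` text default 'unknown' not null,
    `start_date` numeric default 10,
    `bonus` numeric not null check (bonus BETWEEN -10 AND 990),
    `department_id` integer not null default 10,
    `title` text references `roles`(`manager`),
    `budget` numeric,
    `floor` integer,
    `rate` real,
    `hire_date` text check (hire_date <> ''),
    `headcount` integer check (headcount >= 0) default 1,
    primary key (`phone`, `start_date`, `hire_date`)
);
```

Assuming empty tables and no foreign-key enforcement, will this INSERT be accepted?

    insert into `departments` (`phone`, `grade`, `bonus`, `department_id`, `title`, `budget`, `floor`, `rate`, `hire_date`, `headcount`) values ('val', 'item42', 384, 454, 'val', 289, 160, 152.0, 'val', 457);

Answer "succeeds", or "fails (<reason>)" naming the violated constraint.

succeeds

NOT NULL columns: bonus is supplied; department_id is supplied; grade is supplied; hire_date is supplied; phone is supplied; start_date defaults to 10.
CHECK constraints: 384 satisfies (bonus BETWEEN -10 AND 990); 'val' satisfies (hire_date <> ''); 457 satisfies (headcount >= 0).
No constraint is violated.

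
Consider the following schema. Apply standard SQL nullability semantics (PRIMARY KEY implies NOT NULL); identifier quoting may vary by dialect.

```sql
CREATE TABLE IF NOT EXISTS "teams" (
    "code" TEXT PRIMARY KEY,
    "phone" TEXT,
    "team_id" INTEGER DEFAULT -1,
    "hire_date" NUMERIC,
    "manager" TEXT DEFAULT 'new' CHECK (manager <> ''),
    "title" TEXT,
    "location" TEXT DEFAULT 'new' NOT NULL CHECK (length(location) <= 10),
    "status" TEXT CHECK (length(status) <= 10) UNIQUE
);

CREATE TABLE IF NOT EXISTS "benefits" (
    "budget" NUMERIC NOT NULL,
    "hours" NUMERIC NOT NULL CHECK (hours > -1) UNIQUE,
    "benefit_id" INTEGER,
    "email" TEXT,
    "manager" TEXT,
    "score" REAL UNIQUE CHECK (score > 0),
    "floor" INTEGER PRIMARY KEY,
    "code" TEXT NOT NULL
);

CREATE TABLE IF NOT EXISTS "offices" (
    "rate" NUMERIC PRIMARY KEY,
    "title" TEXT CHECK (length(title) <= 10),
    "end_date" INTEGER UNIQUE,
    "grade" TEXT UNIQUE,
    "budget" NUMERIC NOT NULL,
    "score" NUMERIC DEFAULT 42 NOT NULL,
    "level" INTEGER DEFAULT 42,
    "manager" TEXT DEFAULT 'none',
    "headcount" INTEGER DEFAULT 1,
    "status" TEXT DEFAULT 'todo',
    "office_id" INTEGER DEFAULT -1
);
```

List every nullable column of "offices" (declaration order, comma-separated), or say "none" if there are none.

title, end_date, grade, level, manager, headcount, status, office_id

- rate: part of the PRIMARY KEY, which implies NOT NULL → not nullable.
- title: CHECK does not forbid NULL (a CHECK constraint passes when its expression is NULL) → nullable.
- end_date: UNIQUE does not imply NOT NULL → nullable.
- grade: UNIQUE does not imply NOT NULL → nullable.
- budget: declared NOT NULL → not nullable.
- score: declared NOT NULL → not nullable.
- level: DEFAULT only fills an omitted column; an explicit NULL is still allowed → nullable.
- manager: DEFAULT only fills an omitted column; an explicit NULL is still allowed → nullable.
- headcount: DEFAULT only fills an omitted column; an explicit NULL is still allowed → nullable.
- status: DEFAULT only fills an omitted column; an explicit NULL is still allowed → nullable.
- office_id: DEFAULT only fills an omitted column; an explicit NULL is still allowed → nullable.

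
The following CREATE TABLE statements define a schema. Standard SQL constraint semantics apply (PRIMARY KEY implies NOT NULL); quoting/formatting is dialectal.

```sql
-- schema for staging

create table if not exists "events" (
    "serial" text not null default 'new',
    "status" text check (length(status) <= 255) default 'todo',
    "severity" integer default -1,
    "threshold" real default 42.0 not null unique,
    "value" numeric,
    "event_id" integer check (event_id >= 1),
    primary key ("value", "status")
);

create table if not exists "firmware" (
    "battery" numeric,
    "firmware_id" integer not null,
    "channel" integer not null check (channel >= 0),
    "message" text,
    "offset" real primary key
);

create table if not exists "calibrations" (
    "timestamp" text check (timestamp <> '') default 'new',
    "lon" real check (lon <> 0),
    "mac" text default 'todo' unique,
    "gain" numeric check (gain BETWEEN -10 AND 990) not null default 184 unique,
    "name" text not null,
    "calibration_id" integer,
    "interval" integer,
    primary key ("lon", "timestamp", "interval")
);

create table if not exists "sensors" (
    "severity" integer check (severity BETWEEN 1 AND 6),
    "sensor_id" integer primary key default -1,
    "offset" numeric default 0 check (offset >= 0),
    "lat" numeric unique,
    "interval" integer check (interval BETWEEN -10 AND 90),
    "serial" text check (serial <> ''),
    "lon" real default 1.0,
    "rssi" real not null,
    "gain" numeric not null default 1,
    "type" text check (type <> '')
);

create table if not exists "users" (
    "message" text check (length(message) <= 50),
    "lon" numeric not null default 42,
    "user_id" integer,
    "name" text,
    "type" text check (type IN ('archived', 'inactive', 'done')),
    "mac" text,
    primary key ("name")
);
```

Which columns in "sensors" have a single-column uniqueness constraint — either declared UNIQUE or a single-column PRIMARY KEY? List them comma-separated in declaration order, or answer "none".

sensor_id, lat

- severity: no UNIQUE or single-column PK constraint.
- sensor_id: single-column PRIMARY KEY → unique.
- offset: no UNIQUE or single-column PK constraint.
- lat: declared UNIQUE → unique.
- interval: no UNIQUE or single-column PK constraint.
- serial: no UNIQUE or single-column PK constraint.
- lon: no UNIQUE or single-column PK constraint.
- rssi: no UNIQUE or single-column PK constraint.
- gain: no UNIQUE or single-column PK constraint.
- type: no UNIQUE or single-column PK constraint.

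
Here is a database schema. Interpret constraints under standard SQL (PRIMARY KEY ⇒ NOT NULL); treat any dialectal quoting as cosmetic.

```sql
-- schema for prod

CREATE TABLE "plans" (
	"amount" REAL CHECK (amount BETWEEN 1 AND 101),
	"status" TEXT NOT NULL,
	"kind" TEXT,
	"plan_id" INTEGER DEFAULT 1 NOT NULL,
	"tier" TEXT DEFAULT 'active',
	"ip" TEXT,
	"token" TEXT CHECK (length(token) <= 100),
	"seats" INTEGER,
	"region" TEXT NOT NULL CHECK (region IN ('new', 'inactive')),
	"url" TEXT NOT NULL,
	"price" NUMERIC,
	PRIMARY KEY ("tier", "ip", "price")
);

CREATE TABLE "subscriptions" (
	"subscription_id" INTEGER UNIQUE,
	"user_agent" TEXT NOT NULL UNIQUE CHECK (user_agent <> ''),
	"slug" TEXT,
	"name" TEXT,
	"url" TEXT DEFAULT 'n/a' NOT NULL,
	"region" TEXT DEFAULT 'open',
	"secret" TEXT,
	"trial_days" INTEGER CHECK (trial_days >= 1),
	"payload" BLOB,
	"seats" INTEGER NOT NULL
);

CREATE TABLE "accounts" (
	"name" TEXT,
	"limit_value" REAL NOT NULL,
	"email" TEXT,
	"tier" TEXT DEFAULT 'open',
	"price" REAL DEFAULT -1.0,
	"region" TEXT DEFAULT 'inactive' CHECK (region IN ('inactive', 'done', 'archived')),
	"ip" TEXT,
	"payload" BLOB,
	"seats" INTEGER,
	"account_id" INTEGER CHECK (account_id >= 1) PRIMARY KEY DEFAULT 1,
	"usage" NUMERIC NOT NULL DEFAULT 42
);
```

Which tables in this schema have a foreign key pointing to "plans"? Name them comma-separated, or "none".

none

No REFERENCES clause anywhere in the schema names plans.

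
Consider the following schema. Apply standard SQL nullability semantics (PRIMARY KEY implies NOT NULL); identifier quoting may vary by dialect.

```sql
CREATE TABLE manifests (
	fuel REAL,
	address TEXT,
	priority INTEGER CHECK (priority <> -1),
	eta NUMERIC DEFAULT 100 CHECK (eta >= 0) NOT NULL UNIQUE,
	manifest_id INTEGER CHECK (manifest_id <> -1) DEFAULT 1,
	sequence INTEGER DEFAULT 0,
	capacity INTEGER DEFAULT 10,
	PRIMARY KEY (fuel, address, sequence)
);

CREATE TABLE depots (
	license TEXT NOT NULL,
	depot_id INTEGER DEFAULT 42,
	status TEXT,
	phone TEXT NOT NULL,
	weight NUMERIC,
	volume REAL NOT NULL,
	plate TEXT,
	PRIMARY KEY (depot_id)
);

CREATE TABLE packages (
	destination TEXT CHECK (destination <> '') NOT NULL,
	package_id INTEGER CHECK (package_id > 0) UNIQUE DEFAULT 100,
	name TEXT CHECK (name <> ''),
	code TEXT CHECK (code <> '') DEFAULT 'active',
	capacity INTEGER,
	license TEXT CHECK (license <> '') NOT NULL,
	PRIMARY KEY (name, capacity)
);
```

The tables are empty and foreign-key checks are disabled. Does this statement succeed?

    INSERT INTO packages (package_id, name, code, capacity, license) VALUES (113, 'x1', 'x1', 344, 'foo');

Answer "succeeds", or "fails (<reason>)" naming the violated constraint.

fails (NOT NULL on destination)

destination is omitted from the column list and has no DEFAULT, so it would receive NULL.
But destination is declared NOT NULL.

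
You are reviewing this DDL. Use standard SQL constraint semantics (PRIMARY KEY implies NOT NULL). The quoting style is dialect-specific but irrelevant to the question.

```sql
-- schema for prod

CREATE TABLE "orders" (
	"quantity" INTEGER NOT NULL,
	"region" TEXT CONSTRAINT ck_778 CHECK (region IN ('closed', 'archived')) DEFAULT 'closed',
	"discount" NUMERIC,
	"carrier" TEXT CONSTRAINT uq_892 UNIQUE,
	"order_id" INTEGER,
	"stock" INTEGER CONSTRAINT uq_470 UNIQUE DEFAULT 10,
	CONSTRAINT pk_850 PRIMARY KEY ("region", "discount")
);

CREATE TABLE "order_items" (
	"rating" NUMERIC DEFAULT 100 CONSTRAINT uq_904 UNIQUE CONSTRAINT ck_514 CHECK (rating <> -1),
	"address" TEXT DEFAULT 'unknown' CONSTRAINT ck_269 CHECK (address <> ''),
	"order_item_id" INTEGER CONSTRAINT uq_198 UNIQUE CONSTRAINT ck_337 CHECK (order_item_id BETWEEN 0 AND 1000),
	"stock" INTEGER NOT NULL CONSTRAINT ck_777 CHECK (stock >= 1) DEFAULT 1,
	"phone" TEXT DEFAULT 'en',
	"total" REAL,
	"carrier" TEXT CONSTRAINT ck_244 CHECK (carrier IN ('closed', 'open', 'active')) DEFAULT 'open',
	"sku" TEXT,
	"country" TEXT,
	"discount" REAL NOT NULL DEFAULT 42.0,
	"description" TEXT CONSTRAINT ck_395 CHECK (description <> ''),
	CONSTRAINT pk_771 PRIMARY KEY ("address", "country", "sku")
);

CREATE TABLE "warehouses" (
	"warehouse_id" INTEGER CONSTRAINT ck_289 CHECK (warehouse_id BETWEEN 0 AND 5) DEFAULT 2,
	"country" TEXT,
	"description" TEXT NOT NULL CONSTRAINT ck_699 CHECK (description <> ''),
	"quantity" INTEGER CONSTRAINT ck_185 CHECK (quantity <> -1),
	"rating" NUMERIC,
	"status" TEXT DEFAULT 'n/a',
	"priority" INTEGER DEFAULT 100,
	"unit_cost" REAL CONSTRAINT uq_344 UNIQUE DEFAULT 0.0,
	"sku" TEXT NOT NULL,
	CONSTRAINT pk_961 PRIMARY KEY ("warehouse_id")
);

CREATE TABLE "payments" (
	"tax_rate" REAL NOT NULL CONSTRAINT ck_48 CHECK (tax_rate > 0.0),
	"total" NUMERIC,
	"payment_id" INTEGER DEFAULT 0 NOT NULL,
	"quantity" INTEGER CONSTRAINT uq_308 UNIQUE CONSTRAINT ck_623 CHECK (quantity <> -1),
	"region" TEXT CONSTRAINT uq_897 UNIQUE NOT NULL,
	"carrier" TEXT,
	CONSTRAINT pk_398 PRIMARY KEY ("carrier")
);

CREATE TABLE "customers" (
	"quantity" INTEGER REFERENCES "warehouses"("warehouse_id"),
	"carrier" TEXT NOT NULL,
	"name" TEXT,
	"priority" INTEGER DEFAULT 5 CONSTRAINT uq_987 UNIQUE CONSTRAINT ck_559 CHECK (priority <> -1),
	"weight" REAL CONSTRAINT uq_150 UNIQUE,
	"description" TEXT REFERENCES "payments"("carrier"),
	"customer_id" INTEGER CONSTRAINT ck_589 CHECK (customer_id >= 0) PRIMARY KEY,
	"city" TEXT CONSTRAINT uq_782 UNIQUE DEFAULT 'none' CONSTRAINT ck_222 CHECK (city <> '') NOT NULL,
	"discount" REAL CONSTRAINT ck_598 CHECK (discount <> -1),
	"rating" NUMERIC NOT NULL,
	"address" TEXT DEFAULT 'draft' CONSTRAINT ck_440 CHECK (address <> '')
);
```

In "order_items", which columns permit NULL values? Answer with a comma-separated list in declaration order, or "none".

rating, order_item_id, phone, total, carrier, description

- rating: CHECK does not forbid NULL (a CHECK constraint passes when its expression is NULL) → nullable.
- address: part of the PRIMARY KEY, which implies NOT NULL → not nullable.
- order_item_id: CHECK does not forbid NULL (a CHECK constraint passes when its expression is NULL) → nullable.
- stock: declared NOT NULL → not nullable.
- phone: DEFAULT only fills an omitted column; an explicit NULL is still allowed → nullable.
- total: no NOT NULL constraint applies → nullable.
- carrier: CHECK does not forbid NULL (a CHECK constraint passes when its expression is NULL) → nullable.
- sku: part of the PRIMARY KEY, which implies NOT NULL → not nullable.
- country: part of the PRIMARY KEY, which implies NOT NULL → not nullable.
- discount: declared NOT NULL → not nullable.
- description: CHECK does not forbid NULL (a CHECK constraint passes when its expression is NULL) → nullable.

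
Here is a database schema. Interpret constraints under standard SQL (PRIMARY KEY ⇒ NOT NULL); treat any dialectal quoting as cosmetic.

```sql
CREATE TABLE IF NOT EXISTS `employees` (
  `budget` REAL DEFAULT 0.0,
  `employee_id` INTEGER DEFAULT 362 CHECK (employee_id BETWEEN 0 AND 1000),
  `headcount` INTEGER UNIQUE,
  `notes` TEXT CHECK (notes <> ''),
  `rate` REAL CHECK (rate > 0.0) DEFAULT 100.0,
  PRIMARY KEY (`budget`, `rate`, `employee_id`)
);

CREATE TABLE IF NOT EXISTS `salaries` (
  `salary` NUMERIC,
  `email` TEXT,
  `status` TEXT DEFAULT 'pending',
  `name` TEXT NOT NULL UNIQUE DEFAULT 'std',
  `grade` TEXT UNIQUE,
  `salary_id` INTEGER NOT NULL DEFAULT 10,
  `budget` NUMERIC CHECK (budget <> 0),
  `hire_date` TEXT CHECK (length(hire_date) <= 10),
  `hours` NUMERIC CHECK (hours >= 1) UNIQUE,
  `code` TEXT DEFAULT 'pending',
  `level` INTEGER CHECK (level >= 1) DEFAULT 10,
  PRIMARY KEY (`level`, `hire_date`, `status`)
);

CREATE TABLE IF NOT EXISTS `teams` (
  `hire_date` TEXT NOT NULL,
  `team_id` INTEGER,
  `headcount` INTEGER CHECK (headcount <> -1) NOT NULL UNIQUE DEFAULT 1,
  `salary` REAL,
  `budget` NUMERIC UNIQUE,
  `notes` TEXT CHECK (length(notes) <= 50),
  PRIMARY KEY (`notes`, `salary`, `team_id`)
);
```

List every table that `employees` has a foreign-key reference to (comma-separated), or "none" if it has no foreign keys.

No column in employees has a REFERENCES clause.

none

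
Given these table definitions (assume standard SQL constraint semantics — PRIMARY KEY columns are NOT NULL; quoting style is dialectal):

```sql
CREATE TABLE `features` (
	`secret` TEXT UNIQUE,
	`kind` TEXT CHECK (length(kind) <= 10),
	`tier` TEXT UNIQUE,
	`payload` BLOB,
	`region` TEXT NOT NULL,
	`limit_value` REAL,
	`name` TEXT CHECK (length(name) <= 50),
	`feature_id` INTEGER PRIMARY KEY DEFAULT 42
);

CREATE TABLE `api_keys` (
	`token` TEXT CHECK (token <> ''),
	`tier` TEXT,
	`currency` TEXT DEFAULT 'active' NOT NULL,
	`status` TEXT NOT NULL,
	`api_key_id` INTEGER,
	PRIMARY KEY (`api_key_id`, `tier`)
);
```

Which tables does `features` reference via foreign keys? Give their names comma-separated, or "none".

none

No column in features has a REFERENCES clause.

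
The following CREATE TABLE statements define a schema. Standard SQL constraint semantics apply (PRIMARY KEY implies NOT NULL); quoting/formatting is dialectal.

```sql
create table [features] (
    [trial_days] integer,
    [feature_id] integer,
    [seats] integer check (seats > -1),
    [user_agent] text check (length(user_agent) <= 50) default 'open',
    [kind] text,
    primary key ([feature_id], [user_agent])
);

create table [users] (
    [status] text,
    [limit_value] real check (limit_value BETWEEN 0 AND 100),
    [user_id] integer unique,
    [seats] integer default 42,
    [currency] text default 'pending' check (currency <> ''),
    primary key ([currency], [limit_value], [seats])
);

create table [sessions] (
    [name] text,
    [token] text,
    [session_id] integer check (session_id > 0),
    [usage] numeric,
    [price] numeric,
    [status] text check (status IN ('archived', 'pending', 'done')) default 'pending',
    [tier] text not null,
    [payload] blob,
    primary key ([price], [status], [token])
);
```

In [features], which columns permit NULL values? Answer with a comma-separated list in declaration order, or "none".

- trial_days: no NOT NULL constraint applies → nullable.
- feature_id: part of the PRIMARY KEY, which implies NOT NULL → not nullable.
- seats: CHECK does not forbid NULL (a CHECK constraint passes when its expression is NULL) → nullable.
- user_agent: part of the PRIMARY KEY, which implies NOT NULL → not nullable.
- kind: no NOT NULL constraint applies → nullable.

trial_days, seats, kind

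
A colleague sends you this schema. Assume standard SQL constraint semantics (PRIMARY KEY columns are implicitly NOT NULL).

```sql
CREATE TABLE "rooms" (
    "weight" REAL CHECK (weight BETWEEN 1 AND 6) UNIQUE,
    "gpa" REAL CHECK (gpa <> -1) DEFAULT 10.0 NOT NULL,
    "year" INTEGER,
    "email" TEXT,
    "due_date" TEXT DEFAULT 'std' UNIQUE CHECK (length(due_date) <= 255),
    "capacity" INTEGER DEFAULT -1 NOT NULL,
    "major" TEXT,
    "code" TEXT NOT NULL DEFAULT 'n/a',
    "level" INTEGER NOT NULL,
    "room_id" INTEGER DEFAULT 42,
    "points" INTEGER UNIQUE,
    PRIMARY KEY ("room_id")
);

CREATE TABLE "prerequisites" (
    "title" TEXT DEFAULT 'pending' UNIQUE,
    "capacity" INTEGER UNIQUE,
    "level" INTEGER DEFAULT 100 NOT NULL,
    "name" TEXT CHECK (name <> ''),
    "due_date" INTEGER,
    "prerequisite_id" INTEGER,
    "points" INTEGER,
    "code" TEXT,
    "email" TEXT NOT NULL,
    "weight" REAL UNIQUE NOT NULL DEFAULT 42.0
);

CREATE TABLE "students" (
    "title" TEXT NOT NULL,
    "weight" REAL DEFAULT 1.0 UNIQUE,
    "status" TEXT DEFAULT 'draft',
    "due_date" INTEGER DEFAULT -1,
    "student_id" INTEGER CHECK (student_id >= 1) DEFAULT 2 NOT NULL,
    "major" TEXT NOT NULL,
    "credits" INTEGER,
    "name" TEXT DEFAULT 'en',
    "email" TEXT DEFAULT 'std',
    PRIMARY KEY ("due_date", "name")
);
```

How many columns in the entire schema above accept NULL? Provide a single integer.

17

rooms: 6 nullable (weight, year, email, due_date, major, points — PK (room_id) and explicit NOT NULL columns excluded).
prerequisites: 7 nullable (title, capacity, name, due_date, prerequisite_id, points, code — PK none and explicit NOT NULL columns excluded).
students: 4 nullable (weight, status, credits, email — PK (due_date, name) and explicit NOT NULL columns excluded).
Total: 6 + 7 + 4 = 17.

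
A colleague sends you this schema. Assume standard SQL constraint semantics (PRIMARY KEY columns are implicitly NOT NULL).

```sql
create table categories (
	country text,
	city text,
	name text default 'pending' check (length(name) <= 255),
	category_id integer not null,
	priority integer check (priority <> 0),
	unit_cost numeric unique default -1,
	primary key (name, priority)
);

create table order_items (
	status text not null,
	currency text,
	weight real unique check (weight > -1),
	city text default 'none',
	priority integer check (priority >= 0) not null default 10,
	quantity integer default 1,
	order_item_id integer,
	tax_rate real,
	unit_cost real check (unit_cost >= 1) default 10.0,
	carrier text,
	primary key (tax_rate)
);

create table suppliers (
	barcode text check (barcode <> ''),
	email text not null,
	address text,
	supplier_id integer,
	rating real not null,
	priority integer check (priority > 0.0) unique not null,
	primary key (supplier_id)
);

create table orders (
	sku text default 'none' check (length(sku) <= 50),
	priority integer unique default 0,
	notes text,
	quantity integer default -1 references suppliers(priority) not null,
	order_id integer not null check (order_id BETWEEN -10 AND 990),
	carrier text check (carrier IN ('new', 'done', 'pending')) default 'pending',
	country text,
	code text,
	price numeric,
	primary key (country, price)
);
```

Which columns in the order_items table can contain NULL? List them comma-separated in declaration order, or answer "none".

currency, weight, city, quantity, order_item_id, unit_cost, carrier

- status: declared NOT NULL → not nullable.
- currency: no NOT NULL constraint applies → nullable.
- weight: CHECK does not forbid NULL (a CHECK constraint passes when its expression is NULL) → nullable.
- city: DEFAULT only fills an omitted column; an explicit NULL is still allowed → nullable.
- priority: declared NOT NULL → not nullable.
- quantity: DEFAULT only fills an omitted column; an explicit NULL is still allowed → nullable.
- order_item_id: no NOT NULL constraint applies → nullable.
- tax_rate: part of the PRIMARY KEY, which implies NOT NULL → not nullable.
- unit_cost: CHECK does not forbid NULL (a CHECK constraint passes when its expression is NULL) → nullable.
- carrier: no NOT NULL constraint applies → nullable.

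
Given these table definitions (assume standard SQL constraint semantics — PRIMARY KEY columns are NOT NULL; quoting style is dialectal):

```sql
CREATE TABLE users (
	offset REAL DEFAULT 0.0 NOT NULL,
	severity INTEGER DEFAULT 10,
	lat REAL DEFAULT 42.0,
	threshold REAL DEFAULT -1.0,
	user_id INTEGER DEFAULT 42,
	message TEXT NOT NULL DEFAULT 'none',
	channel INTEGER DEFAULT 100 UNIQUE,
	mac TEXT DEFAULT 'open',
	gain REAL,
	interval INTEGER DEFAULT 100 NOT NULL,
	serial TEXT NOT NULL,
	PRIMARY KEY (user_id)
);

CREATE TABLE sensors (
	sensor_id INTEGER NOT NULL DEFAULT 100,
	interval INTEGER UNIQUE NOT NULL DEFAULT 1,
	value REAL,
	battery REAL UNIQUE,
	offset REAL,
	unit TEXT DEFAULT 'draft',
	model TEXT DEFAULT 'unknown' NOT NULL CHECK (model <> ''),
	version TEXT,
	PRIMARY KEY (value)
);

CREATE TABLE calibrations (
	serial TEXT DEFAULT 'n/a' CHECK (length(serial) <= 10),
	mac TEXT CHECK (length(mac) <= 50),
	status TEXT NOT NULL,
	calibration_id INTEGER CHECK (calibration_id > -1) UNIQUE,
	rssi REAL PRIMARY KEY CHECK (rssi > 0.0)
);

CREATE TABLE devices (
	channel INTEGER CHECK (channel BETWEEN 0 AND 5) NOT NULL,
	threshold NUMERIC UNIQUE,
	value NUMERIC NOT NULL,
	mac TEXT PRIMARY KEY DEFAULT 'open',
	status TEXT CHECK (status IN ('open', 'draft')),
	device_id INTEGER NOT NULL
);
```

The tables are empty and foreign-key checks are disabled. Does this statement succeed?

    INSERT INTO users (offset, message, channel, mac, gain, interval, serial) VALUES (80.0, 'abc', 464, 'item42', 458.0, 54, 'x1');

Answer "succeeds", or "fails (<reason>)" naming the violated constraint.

succeeds

NOT NULL columns: interval is supplied; message is supplied; offset is supplied; serial is supplied; user_id defaults to 42.
No constraint is violated.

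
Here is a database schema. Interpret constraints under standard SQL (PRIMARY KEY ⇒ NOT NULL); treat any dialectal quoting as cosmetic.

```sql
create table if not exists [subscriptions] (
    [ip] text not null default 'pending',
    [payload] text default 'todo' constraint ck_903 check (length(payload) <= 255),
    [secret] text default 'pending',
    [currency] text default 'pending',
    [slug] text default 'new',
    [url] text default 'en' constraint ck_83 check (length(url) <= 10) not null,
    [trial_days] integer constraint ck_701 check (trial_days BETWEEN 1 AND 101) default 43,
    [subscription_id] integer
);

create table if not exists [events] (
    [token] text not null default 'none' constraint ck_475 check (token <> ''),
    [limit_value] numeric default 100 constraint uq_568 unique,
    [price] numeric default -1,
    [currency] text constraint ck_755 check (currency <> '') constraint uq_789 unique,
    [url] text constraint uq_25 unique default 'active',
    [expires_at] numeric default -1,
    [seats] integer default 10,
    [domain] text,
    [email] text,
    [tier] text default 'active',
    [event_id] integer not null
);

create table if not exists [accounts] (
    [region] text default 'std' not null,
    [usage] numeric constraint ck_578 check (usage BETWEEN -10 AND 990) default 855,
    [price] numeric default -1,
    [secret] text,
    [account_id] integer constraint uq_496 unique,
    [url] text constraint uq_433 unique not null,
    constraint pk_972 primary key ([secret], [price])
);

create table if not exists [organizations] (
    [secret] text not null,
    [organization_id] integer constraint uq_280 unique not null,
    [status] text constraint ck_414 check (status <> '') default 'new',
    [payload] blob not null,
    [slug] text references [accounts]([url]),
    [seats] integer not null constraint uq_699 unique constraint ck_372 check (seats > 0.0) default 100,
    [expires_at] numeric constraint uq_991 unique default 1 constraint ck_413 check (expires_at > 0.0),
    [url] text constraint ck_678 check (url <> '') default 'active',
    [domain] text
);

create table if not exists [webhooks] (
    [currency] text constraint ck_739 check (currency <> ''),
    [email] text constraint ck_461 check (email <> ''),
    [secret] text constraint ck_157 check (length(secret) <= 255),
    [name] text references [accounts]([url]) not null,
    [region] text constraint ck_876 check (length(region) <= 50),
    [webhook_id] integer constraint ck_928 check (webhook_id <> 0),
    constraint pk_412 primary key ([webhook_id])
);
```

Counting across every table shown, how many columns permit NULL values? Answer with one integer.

26

subscriptions: 6 nullable (payload, secret, currency, slug, trial_days, subscription_id — PK none and explicit NOT NULL columns excluded).
events: 9 nullable (limit_value, price, currency, url, expires_at, seats, domain, email, tier — PK none and explicit NOT NULL columns excluded).
accounts: 2 nullable (usage, account_id — PK (secret, price) and explicit NOT NULL columns excluded).
organizations: 5 nullable (status, slug, expires_at, url, domain — PK none and explicit NOT NULL columns excluded).
webhooks: 4 nullable (currency, email, secret, region — PK (webhook_id) and explicit NOT NULL columns excluded).
Total: 6 + 9 + 2 + 5 + 4 = 26.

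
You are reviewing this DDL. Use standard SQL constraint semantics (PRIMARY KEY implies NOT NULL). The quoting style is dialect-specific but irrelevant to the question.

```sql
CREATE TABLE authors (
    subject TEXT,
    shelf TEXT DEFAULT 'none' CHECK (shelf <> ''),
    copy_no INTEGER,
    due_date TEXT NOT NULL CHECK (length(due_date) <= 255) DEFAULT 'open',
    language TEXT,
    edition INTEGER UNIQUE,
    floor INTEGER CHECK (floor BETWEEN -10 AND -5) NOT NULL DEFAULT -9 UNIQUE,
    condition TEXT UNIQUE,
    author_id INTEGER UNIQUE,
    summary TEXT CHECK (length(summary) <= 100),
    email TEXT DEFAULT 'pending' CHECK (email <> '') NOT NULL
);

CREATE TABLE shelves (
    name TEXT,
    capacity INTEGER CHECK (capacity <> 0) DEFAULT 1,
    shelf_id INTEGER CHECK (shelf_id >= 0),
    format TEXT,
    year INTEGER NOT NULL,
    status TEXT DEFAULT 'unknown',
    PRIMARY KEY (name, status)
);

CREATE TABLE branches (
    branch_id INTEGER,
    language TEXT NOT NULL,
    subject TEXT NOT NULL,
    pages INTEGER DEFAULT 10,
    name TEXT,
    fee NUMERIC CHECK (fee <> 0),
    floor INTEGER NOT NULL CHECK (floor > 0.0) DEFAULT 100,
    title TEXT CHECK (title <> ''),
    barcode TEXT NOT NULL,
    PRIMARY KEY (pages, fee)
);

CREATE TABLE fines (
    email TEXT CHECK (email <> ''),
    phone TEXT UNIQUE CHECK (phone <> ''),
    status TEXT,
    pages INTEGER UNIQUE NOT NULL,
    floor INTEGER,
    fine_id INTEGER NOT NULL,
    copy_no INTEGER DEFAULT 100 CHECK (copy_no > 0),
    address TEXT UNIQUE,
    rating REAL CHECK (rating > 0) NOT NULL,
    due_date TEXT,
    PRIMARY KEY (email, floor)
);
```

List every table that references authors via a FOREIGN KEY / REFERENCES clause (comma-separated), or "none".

No REFERENCES clause anywhere in the schema names authors.

none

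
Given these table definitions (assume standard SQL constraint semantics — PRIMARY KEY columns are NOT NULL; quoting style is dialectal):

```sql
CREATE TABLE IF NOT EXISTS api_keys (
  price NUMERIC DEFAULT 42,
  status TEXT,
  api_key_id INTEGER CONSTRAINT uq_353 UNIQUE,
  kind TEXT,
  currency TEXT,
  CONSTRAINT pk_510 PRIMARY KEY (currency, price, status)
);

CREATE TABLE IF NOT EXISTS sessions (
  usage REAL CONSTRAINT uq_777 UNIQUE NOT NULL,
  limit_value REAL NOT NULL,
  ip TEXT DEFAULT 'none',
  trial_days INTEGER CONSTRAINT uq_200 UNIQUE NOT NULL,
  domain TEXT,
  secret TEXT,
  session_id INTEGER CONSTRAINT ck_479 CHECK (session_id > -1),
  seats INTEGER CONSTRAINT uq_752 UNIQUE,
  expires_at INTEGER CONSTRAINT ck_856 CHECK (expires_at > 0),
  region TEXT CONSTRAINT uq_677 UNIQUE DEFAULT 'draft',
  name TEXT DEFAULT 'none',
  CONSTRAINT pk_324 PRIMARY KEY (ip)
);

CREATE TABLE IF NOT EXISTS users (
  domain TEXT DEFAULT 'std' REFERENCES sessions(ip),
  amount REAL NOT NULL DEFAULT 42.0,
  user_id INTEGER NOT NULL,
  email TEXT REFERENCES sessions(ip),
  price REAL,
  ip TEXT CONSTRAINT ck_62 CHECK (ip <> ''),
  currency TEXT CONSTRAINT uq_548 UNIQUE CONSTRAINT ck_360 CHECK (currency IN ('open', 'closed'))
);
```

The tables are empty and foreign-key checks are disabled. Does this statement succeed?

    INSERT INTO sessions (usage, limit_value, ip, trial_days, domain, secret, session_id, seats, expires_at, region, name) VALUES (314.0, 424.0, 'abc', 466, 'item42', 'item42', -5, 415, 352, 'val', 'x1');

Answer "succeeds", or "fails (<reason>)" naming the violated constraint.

The value -5 for session_id violates CHECK (session_id > -1).

fails (CHECK on session_id)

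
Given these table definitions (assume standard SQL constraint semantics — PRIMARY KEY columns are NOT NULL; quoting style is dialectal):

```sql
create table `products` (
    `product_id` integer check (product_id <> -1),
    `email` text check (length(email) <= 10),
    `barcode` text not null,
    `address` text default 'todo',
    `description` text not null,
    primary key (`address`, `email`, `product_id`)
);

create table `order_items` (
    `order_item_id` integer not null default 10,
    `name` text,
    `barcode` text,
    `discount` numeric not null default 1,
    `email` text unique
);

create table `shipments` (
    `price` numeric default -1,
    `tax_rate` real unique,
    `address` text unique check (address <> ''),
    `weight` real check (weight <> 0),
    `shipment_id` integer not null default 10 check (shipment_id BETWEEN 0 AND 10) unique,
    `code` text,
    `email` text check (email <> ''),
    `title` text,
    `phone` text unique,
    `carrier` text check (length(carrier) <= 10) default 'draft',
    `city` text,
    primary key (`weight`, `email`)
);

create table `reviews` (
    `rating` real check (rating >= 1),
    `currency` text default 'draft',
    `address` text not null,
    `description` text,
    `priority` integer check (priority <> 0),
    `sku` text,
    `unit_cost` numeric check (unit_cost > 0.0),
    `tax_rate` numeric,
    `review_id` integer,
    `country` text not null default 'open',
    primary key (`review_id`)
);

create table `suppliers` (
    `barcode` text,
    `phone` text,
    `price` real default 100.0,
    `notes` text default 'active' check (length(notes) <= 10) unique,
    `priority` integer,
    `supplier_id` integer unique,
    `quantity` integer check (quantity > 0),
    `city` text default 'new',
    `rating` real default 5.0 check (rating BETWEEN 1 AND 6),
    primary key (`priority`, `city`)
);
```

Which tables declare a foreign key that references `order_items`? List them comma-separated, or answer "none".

none

No REFERENCES clause anywhere in the schema names order_items.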